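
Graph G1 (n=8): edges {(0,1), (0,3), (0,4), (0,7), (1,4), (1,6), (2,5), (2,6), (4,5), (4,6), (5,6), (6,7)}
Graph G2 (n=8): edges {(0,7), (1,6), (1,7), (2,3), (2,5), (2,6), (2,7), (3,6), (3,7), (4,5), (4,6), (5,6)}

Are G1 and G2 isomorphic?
Yes, isomorphic

The graphs are isomorphic.
One valid mapping φ: V(G1) → V(G2): 0→7, 1→3, 2→4, 3→0, 4→2, 5→5, 6→6, 7→1

Verify φ preserves adjacency — for each edge of G1, its image is an edge of G2:
  (0,1) → (φ(0),φ(1)) = (3,7) ∈ E(G2) ✓
  (0,3) → (φ(0),φ(3)) = (0,7) ∈ E(G2) ✓
  (0,4) → (φ(0),φ(4)) = (2,7) ∈ E(G2) ✓
  (0,7) → (φ(0),φ(7)) = (1,7) ∈ E(G2) ✓
  (1,4) → (φ(1),φ(4)) = (2,3) ∈ E(G2) ✓
  (1,6) → (φ(1),φ(6)) = (3,6) ∈ E(G2) ✓
  (2,5) → (φ(2),φ(5)) = (4,5) ∈ E(G2) ✓
  (2,6) → (φ(2),φ(6)) = (4,6) ∈ E(G2) ✓
  (4,5) → (φ(4),φ(5)) = (2,5) ∈ E(G2) ✓
  (4,6) → (φ(4),φ(6)) = (2,6) ∈ E(G2) ✓
  (5,6) → (φ(5),φ(6)) = (5,6) ∈ E(G2) ✓
  (6,7) → (φ(6),φ(7)) = (1,6) ∈ E(G2) ✓
All 12 edges of G1 map to edges of G2, and |E(G1)| = |E(G2)| = 12, so φ is a bijection on edges as well as vertices. Hence G1 ≅ G2.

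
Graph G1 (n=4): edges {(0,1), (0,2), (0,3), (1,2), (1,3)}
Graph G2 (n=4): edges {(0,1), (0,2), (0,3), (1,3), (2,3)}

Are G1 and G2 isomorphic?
Yes, isomorphic

The graphs are isomorphic.
One valid mapping φ: V(G1) → V(G2): 0→0, 1→3, 2→1, 3→2

Verify φ preserves adjacency — for each edge of G1, its image is an edge of G2:
  (0,1) → (φ(0),φ(1)) = (0,3) ∈ E(G2) ✓
  (0,2) → (φ(0),φ(2)) = (0,1) ∈ E(G2) ✓
  (0,3) → (φ(0),φ(3)) = (0,2) ∈ E(G2) ✓
  (1,2) → (φ(1),φ(2)) = (1,3) ∈ E(G2) ✓
  (1,3) → (φ(1),φ(3)) = (2,3) ∈ E(G2) ✓
All 5 edges of G1 map to edges of G2, and |E(G1)| = |E(G2)| = 5, so φ is a bijection on edges as well as vertices. Hence G1 ≅ G2.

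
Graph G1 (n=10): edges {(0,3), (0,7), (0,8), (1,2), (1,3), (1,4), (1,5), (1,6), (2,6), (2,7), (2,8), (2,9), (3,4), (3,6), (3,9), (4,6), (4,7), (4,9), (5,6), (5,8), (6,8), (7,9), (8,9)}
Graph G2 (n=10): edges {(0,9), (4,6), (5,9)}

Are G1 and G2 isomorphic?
No, not isomorphic

The graphs are NOT isomorphic.

Connected components of G1: 1 component(s) with vertex sets [[0, 1, 2, 3, 4, 5, 6, 7, 8, 9]], sizes [10].
Connected components of G2: 7 component(s) with vertex sets [[1], [2], [3], [7], [8], [4, 6], [0, 5, 9]], sizes [1, 1, 1, 1, 1, 2, 3].
The number of connected components (and the multiset of component sizes) is an isomorphism invariant — an isomorphism maps each component of G1 bijectively onto a component of G2. Since G1 has 1 component(s) and G2 has 7, they cannot be isomorphic.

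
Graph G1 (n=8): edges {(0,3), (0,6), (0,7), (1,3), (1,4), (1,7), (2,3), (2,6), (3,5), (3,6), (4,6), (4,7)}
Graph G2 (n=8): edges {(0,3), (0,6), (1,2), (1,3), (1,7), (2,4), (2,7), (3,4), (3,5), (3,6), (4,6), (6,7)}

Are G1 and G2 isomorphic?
Yes, isomorphic

The graphs are isomorphic.
One valid mapping φ: V(G1) → V(G2): 0→4, 1→1, 2→0, 3→3, 4→7, 5→5, 6→6, 7→2

Verify φ preserves adjacency — for each edge of G1, its image is an edge of G2:
  (0,3) → (φ(0),φ(3)) = (3,4) ∈ E(G2) ✓
  (0,6) → (φ(0),φ(6)) = (4,6) ∈ E(G2) ✓
  (0,7) → (φ(0),φ(7)) = (2,4) ∈ E(G2) ✓
  (1,3) → (φ(1),φ(3)) = (1,3) ∈ E(G2) ✓
  (1,4) → (φ(1),φ(4)) = (1,7) ∈ E(G2) ✓
  (1,7) → (φ(1),φ(7)) = (1,2) ∈ E(G2) ✓
  (2,3) → (φ(2),φ(3)) = (0,3) ∈ E(G2) ✓
  (2,6) → (φ(2),φ(6)) = (0,6) ∈ E(G2) ✓
  (3,5) → (φ(3),φ(5)) = (3,5) ∈ E(G2) ✓
  (3,6) → (φ(3),φ(6)) = (3,6) ∈ E(G2) ✓
  (4,6) → (φ(4),φ(6)) = (6,7) ∈ E(G2) ✓
  (4,7) → (φ(4),φ(7)) = (2,7) ∈ E(G2) ✓
All 12 edges of G1 map to edges of G2, and |E(G1)| = |E(G2)| = 12, so φ is a bijection on edges as well as vertices. Hence G1 ≅ G2.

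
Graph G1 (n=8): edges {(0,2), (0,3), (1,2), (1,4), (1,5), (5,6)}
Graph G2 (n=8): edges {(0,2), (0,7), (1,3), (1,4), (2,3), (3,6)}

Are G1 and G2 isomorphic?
Yes, isomorphic

The graphs are isomorphic.
One valid mapping φ: V(G1) → V(G2): 0→0, 1→3, 2→2, 3→7, 4→6, 5→1, 6→4, 7→5

Verify φ preserves adjacency — for each edge of G1, its image is an edge of G2:
  (0,2) → (φ(0),φ(2)) = (0,2) ∈ E(G2) ✓
  (0,3) → (φ(0),φ(3)) = (0,7) ∈ E(G2) ✓
  (1,2) → (φ(1),φ(2)) = (2,3) ∈ E(G2) ✓
  (1,4) → (φ(1),φ(4)) = (3,6) ∈ E(G2) ✓
  (1,5) → (φ(1),φ(5)) = (1,3) ∈ E(G2) ✓
  (5,6) → (φ(5),φ(6)) = (1,4) ∈ E(G2) ✓
All 6 edges of G1 map to edges of G2, and |E(G1)| = |E(G2)| = 6, so φ is a bijection on edges as well as vertices. Hence G1 ≅ G2.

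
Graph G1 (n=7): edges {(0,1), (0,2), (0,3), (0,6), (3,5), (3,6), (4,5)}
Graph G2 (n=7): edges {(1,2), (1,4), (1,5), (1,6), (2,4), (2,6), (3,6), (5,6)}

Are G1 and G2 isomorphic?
No, not isomorphic

The graphs are NOT isomorphic.

Connected components of G1: 1 component(s) with vertex sets [[0, 1, 2, 3, 4, 5, 6]], sizes [7].
Connected components of G2: 2 component(s) with vertex sets [[0], [1, 2, 3, 4, 5, 6]], sizes [1, 6].
The number of connected components (and the multiset of component sizes) is an isomorphism invariant — an isomorphism maps each component of G1 bijectively onto a component of G2. Since G1 has 1 component(s) and G2 has 2, they cannot be isomorphic.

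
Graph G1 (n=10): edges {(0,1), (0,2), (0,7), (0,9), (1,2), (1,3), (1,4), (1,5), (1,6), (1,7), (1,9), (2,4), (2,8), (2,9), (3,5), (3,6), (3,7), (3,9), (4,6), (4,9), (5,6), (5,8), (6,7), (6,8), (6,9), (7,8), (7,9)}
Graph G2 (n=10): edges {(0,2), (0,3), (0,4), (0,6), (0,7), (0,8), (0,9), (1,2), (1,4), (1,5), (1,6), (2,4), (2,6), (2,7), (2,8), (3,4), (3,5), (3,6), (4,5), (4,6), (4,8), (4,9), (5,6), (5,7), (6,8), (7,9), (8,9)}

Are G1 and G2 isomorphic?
Yes, isomorphic

The graphs are isomorphic.
One valid mapping φ: V(G1) → V(G2): 0→1, 1→4, 2→5, 3→8, 4→3, 5→9, 6→0, 7→2, 8→7, 9→6

Verify φ preserves adjacency — for each edge of G1, its image is an edge of G2:
  (0,1) → (φ(0),φ(1)) = (1,4) ∈ E(G2) ✓
  (0,2) → (φ(0),φ(2)) = (1,5) ∈ E(G2) ✓
  (0,7) → (φ(0),φ(7)) = (1,2) ∈ E(G2) ✓
  (0,9) → (φ(0),φ(9)) = (1,6) ∈ E(G2) ✓
  (1,2) → (φ(1),φ(2)) = (4,5) ∈ E(G2) ✓
  (1,3) → (φ(1),φ(3)) = (4,8) ∈ E(G2) ✓
  (1,4) → (φ(1),φ(4)) = (3,4) ∈ E(G2) ✓
  (1,5) → (φ(1),φ(5)) = (4,9) ∈ E(G2) ✓
  (1,6) → (φ(1),φ(6)) = (0,4) ∈ E(G2) ✓
  (1,7) → (φ(1),φ(7)) = (2,4) ∈ E(G2) ✓
  (1,9) → (φ(1),φ(9)) = (4,6) ∈ E(G2) ✓
  (2,4) → (φ(2),φ(4)) = (3,5) ∈ E(G2) ✓
  (2,8) → (φ(2),φ(8)) = (5,7) ∈ E(G2) ✓
  (2,9) → (φ(2),φ(9)) = (5,6) ∈ E(G2) ✓
  (3,5) → (φ(3),φ(5)) = (8,9) ∈ E(G2) ✓
  (3,6) → (φ(3),φ(6)) = (0,8) ∈ E(G2) ✓
  (3,7) → (φ(3),φ(7)) = (2,8) ∈ E(G2) ✓
  (3,9) → (φ(3),φ(9)) = (6,8) ∈ E(G2) ✓
  (4,6) → (φ(4),φ(6)) = (0,3) ∈ E(G2) ✓
  (4,9) → (φ(4),φ(9)) = (3,6) ∈ E(G2) ✓
  (5,6) → (φ(5),φ(6)) = (0,9) ∈ E(G2) ✓
  (5,8) → (φ(5),φ(8)) = (7,9) ∈ E(G2) ✓
  (6,7) → (φ(6),φ(7)) = (0,2) ∈ E(G2) ✓
  (6,8) → (φ(6),φ(8)) = (0,7) ∈ E(G2) ✓
  (6,9) → (φ(6),φ(9)) = (0,6) ∈ E(G2) ✓
  (7,8) → (φ(7),φ(8)) = (2,7) ∈ E(G2) ✓
  (7,9) → (φ(7),φ(9)) = (2,6) ∈ E(G2) ✓
All 27 edges of G1 map to edges of G2, and |E(G1)| = |E(G2)| = 27, so φ is a bijection on edges as well as vertices. Hence G1 ≅ G2.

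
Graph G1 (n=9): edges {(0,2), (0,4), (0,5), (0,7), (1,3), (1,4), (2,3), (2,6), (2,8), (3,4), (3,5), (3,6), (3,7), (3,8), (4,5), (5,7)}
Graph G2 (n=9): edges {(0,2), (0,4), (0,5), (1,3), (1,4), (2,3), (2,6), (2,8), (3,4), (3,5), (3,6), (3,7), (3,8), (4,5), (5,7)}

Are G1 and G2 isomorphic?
No, not isomorphic

The graphs are NOT isomorphic.

Counting edges: G1 has 16 edge(s); G2 has 15 edge(s).
Edge count is an isomorphism invariant (a bijection on vertices induces a bijection on edges), so differing edge counts rule out isomorphism.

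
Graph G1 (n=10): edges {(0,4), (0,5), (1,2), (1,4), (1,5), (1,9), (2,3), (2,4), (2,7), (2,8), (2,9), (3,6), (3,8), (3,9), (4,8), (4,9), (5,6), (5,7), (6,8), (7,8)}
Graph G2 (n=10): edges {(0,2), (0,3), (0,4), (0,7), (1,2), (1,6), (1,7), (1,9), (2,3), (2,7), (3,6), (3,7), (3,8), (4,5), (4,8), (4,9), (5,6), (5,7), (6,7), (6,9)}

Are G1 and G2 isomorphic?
Yes, isomorphic

The graphs are isomorphic.
One valid mapping φ: V(G1) → V(G2): 0→8, 1→0, 2→7, 3→1, 4→3, 5→4, 6→9, 7→5, 8→6, 9→2

Verify φ preserves adjacency — for each edge of G1, its image is an edge of G2:
  (0,4) → (φ(0),φ(4)) = (3,8) ∈ E(G2) ✓
  (0,5) → (φ(0),φ(5)) = (4,8) ∈ E(G2) ✓
  (1,2) → (φ(1),φ(2)) = (0,7) ∈ E(G2) ✓
  (1,4) → (φ(1),φ(4)) = (0,3) ∈ E(G2) ✓
  (1,5) → (φ(1),φ(5)) = (0,4) ∈ E(G2) ✓
  (1,9) → (φ(1),φ(9)) = (0,2) ∈ E(G2) ✓
  (2,3) → (φ(2),φ(3)) = (1,7) ∈ E(G2) ✓
  (2,4) → (φ(2),φ(4)) = (3,7) ∈ E(G2) ✓
  (2,7) → (φ(2),φ(7)) = (5,7) ∈ E(G2) ✓
  (2,8) → (φ(2),φ(8)) = (6,7) ∈ E(G2) ✓
  (2,9) → (φ(2),φ(9)) = (2,7) ∈ E(G2) ✓
  (3,6) → (φ(3),φ(6)) = (1,9) ∈ E(G2) ✓
  (3,8) → (φ(3),φ(8)) = (1,6) ∈ E(G2) ✓
  (3,9) → (φ(3),φ(9)) = (1,2) ∈ E(G2) ✓
  (4,8) → (φ(4),φ(8)) = (3,6) ∈ E(G2) ✓
  (4,9) → (φ(4),φ(9)) = (2,3) ∈ E(G2) ✓
  (5,6) → (φ(5),φ(6)) = (4,9) ∈ E(G2) ✓
  (5,7) → (φ(5),φ(7)) = (4,5) ∈ E(G2) ✓
  (6,8) → (φ(6),φ(8)) = (6,9) ∈ E(G2) ✓
  (7,8) → (φ(7),φ(8)) = (5,6) ∈ E(G2) ✓
All 20 edges of G1 map to edges of G2, and |E(G1)| = |E(G2)| = 20, so φ is a bijection on edges as well as vertices. Hence G1 ≅ G2.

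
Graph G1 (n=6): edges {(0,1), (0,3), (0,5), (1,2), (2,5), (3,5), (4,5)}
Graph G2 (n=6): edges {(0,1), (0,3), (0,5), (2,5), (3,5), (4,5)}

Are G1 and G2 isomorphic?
No, not isomorphic

The graphs are NOT isomorphic.

Counting edges: G1 has 7 edge(s); G2 has 6 edge(s).
Edge count is an isomorphism invariant (a bijection on vertices induces a bijection on edges), so differing edge counts rule out isomorphism.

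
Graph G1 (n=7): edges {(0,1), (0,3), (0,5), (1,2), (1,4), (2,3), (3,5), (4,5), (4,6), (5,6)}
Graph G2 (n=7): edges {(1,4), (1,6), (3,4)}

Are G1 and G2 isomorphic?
No, not isomorphic

The graphs are NOT isomorphic.

Connected components of G1: 1 component(s) with vertex sets [[0, 1, 2, 3, 4, 5, 6]], sizes [7].
Connected components of G2: 4 component(s) with vertex sets [[0], [2], [5], [1, 3, 4, 6]], sizes [1, 1, 1, 4].
The number of connected components (and the multiset of component sizes) is an isomorphism invariant — an isomorphism maps each component of G1 bijectively onto a component of G2. Since G1 has 1 component(s) and G2 has 4, they cannot be isomorphic.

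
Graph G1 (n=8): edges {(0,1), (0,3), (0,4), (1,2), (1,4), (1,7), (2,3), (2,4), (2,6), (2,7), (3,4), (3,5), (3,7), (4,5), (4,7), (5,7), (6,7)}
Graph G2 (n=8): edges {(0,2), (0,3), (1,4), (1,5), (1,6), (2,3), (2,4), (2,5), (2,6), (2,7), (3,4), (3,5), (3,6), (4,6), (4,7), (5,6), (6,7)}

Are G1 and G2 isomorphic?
Yes, isomorphic

The graphs are isomorphic.
One valid mapping φ: V(G1) → V(G2): 0→1, 1→5, 2→3, 3→4, 4→6, 5→7, 6→0, 7→2

Verify φ preserves adjacency — for each edge of G1, its image is an edge of G2:
  (0,1) → (φ(0),φ(1)) = (1,5) ∈ E(G2) ✓
  (0,3) → (φ(0),φ(3)) = (1,4) ∈ E(G2) ✓
  (0,4) → (φ(0),φ(4)) = (1,6) ∈ E(G2) ✓
  (1,2) → (φ(1),φ(2)) = (3,5) ∈ E(G2) ✓
  (1,4) → (φ(1),φ(4)) = (5,6) ∈ E(G2) ✓
  (1,7) → (φ(1),φ(7)) = (2,5) ∈ E(G2) ✓
  (2,3) → (φ(2),φ(3)) = (3,4) ∈ E(G2) ✓
  (2,4) → (φ(2),φ(4)) = (3,6) ∈ E(G2) ✓
  (2,6) → (φ(2),φ(6)) = (0,3) ∈ E(G2) ✓
  (2,7) → (φ(2),φ(7)) = (2,3) ∈ E(G2) ✓
  (3,4) → (φ(3),φ(4)) = (4,6) ∈ E(G2) ✓
  (3,5) → (φ(3),φ(5)) = (4,7) ∈ E(G2) ✓
  (3,7) → (φ(3),φ(7)) = (2,4) ∈ E(G2) ✓
  (4,5) → (φ(4),φ(5)) = (6,7) ∈ E(G2) ✓
  (4,7) → (φ(4),φ(7)) = (2,6) ∈ E(G2) ✓
  (5,7) → (φ(5),φ(7)) = (2,7) ∈ E(G2) ✓
  (6,7) → (φ(6),φ(7)) = (0,2) ∈ E(G2) ✓
All 17 edges of G1 map to edges of G2, and |E(G1)| = |E(G2)| = 17, so φ is a bijection on edges as well as vertices. Hence G1 ≅ G2.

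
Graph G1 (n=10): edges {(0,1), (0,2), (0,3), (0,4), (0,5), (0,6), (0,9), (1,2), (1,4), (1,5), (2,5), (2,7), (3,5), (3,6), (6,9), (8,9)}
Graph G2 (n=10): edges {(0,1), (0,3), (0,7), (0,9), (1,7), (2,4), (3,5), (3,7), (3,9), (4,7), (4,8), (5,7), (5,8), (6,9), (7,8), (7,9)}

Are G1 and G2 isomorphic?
Yes, isomorphic

The graphs are isomorphic.
One valid mapping φ: V(G1) → V(G2): 0→7, 1→0, 2→9, 3→5, 4→1, 5→3, 6→8, 7→6, 8→2, 9→4

Verify φ preserves adjacency — for each edge of G1, its image is an edge of G2:
  (0,1) → (φ(0),φ(1)) = (0,7) ∈ E(G2) ✓
  (0,2) → (φ(0),φ(2)) = (7,9) ∈ E(G2) ✓
  (0,3) → (φ(0),φ(3)) = (5,7) ∈ E(G2) ✓
  (0,4) → (φ(0),φ(4)) = (1,7) ∈ E(G2) ✓
  (0,5) → (φ(0),φ(5)) = (3,7) ∈ E(G2) ✓
  (0,6) → (φ(0),φ(6)) = (7,8) ∈ E(G2) ✓
  (0,9) → (φ(0),φ(9)) = (4,7) ∈ E(G2) ✓
  (1,2) → (φ(1),φ(2)) = (0,9) ∈ E(G2) ✓
  (1,4) → (φ(1),φ(4)) = (0,1) ∈ E(G2) ✓
  (1,5) → (φ(1),φ(5)) = (0,3) ∈ E(G2) ✓
  (2,5) → (φ(2),φ(5)) = (3,9) ∈ E(G2) ✓
  (2,7) → (φ(2),φ(7)) = (6,9) ∈ E(G2) ✓
  (3,5) → (φ(3),φ(5)) = (3,5) ∈ E(G2) ✓
  (3,6) → (φ(3),φ(6)) = (5,8) ∈ E(G2) ✓
  (6,9) → (φ(6),φ(9)) = (4,8) ∈ E(G2) ✓
  (8,9) → (φ(8),φ(9)) = (2,4) ∈ E(G2) ✓
All 16 edges of G1 map to edges of G2, and |E(G1)| = |E(G2)| = 16, so φ is a bijection on edges as well as vertices. Hence G1 ≅ G2.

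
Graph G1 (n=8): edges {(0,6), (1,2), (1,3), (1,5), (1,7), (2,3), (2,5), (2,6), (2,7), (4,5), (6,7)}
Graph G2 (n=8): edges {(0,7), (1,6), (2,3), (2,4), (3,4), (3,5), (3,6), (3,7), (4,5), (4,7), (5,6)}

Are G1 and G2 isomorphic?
Yes, isomorphic

The graphs are isomorphic.
One valid mapping φ: V(G1) → V(G2): 0→1, 1→4, 2→3, 3→2, 4→0, 5→7, 6→6, 7→5

Verify φ preserves adjacency — for each edge of G1, its image is an edge of G2:
  (0,6) → (φ(0),φ(6)) = (1,6) ∈ E(G2) ✓
  (1,2) → (φ(1),φ(2)) = (3,4) ∈ E(G2) ✓
  (1,3) → (φ(1),φ(3)) = (2,4) ∈ E(G2) ✓
  (1,5) → (φ(1),φ(5)) = (4,7) ∈ E(G2) ✓
  (1,7) → (φ(1),φ(7)) = (4,5) ∈ E(G2) ✓
  (2,3) → (φ(2),φ(3)) = (2,3) ∈ E(G2) ✓
  (2,5) → (φ(2),φ(5)) = (3,7) ∈ E(G2) ✓
  (2,6) → (φ(2),φ(6)) = (3,6) ∈ E(G2) ✓
  (2,7) → (φ(2),φ(7)) = (3,5) ∈ E(G2) ✓
  (4,5) → (φ(4),φ(5)) = (0,7) ∈ E(G2) ✓
  (6,7) → (φ(6),φ(7)) = (5,6) ∈ E(G2) ✓
All 11 edges of G1 map to edges of G2, and |E(G1)| = |E(G2)| = 11, so φ is a bijection on edges as well as vertices. Hence G1 ≅ G2.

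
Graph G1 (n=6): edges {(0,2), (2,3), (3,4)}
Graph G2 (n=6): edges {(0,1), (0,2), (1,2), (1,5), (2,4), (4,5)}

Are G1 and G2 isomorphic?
No, not isomorphic

The graphs are NOT isomorphic.

Counting triangles (3-cliques): G1 has 0, G2 has 1.
Triangle count is an isomorphism invariant, so differing triangle counts rule out isomorphism.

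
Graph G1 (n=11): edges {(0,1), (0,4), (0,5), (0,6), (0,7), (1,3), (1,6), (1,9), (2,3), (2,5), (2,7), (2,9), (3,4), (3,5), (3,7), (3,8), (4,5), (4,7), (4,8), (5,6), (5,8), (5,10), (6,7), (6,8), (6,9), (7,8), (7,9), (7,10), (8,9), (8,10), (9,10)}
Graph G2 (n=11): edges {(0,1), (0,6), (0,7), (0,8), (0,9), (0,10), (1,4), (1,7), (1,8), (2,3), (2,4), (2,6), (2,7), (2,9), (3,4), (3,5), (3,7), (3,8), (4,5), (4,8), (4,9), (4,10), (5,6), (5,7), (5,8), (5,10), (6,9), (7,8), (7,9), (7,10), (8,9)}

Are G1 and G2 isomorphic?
Yes, isomorphic

The graphs are isomorphic.
One valid mapping φ: V(G1) → V(G2): 0→2, 1→6, 2→10, 3→5, 4→3, 5→4, 6→9, 7→7, 8→8, 9→0, 10→1

Verify φ preserves adjacency — for each edge of G1, its image is an edge of G2:
  (0,1) → (φ(0),φ(1)) = (2,6) ∈ E(G2) ✓
  (0,4) → (φ(0),φ(4)) = (2,3) ∈ E(G2) ✓
  (0,5) → (φ(0),φ(5)) = (2,4) ∈ E(G2) ✓
  (0,6) → (φ(0),φ(6)) = (2,9) ∈ E(G2) ✓
  (0,7) → (φ(0),φ(7)) = (2,7) ∈ E(G2) ✓
  (1,3) → (φ(1),φ(3)) = (5,6) ∈ E(G2) ✓
  (1,6) → (φ(1),φ(6)) = (6,9) ∈ E(G2) ✓
  (1,9) → (φ(1),φ(9)) = (0,6) ∈ E(G2) ✓
  (2,3) → (φ(2),φ(3)) = (5,10) ∈ E(G2) ✓
  (2,5) → (φ(2),φ(5)) = (4,10) ∈ E(G2) ✓
  (2,7) → (φ(2),φ(7)) = (7,10) ∈ E(G2) ✓
  (2,9) → (φ(2),φ(9)) = (0,10) ∈ E(G2) ✓
  (3,4) → (φ(3),φ(4)) = (3,5) ∈ E(G2) ✓
  (3,5) → (φ(3),φ(5)) = (4,5) ∈ E(G2) ✓
  (3,7) → (φ(3),φ(7)) = (5,7) ∈ E(G2) ✓
  (3,8) → (φ(3),φ(8)) = (5,8) ∈ E(G2) ✓
  (4,5) → (φ(4),φ(5)) = (3,4) ∈ E(G2) ✓
  (4,7) → (φ(4),φ(7)) = (3,7) ∈ E(G2) ✓
  (4,8) → (φ(4),φ(8)) = (3,8) ∈ E(G2) ✓
  (5,6) → (φ(5),φ(6)) = (4,9) ∈ E(G2) ✓
  (5,8) → (φ(5),φ(8)) = (4,8) ∈ E(G2) ✓
  (5,10) → (φ(5),φ(10)) = (1,4) ∈ E(G2) ✓
  (6,7) → (φ(6),φ(7)) = (7,9) ∈ E(G2) ✓
  (6,8) → (φ(6),φ(8)) = (8,9) ∈ E(G2) ✓
  (6,9) → (φ(6),φ(9)) = (0,9) ∈ E(G2) ✓
  (7,8) → (φ(7),φ(8)) = (7,8) ∈ E(G2) ✓
  (7,9) → (φ(7),φ(9)) = (0,7) ∈ E(G2) ✓
  (7,10) → (φ(7),φ(10)) = (1,7) ∈ E(G2) ✓
  (8,9) → (φ(8),φ(9)) = (0,8) ∈ E(G2) ✓
  (8,10) → (φ(8),φ(10)) = (1,8) ∈ E(G2) ✓
  (9,10) → (φ(9),φ(10)) = (0,1) ∈ E(G2) ✓
All 31 edges of G1 map to edges of G2, and |E(G1)| = |E(G2)| = 31, so φ is a bijection on edges as well as vertices. Hence G1 ≅ G2.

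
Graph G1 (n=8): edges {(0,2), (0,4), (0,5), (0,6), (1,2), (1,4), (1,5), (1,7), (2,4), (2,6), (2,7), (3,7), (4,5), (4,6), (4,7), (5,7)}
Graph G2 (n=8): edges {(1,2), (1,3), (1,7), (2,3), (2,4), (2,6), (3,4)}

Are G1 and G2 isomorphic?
No, not isomorphic

The graphs are NOT isomorphic.

Connected components of G1: 1 component(s) with vertex sets [[0, 1, 2, 3, 4, 5, 6, 7]], sizes [8].
Connected components of G2: 3 component(s) with vertex sets [[0], [5], [1, 2, 3, 4, 6, 7]], sizes [1, 1, 6].
The number of connected components (and the multiset of component sizes) is an isomorphism invariant — an isomorphism maps each component of G1 bijectively onto a component of G2. Since G1 has 1 component(s) and G2 has 3, they cannot be isomorphic.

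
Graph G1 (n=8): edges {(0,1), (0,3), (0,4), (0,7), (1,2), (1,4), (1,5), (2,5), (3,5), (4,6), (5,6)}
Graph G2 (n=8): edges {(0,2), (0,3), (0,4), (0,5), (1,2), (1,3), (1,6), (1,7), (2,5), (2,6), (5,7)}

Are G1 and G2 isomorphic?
Yes, isomorphic

The graphs are isomorphic.
One valid mapping φ: V(G1) → V(G2): 0→0, 1→2, 2→6, 3→3, 4→5, 5→1, 6→7, 7→4

Verify φ preserves adjacency — for each edge of G1, its image is an edge of G2:
  (0,1) → (φ(0),φ(1)) = (0,2) ∈ E(G2) ✓
  (0,3) → (φ(0),φ(3)) = (0,3) ∈ E(G2) ✓
  (0,4) → (φ(0),φ(4)) = (0,5) ∈ E(G2) ✓
  (0,7) → (φ(0),φ(7)) = (0,4) ∈ E(G2) ✓
  (1,2) → (φ(1),φ(2)) = (2,6) ∈ E(G2) ✓
  (1,4) → (φ(1),φ(4)) = (2,5) ∈ E(G2) ✓
  (1,5) → (φ(1),φ(5)) = (1,2) ∈ E(G2) ✓
  (2,5) → (φ(2),φ(5)) = (1,6) ∈ E(G2) ✓
  (3,5) → (φ(3),φ(5)) = (1,3) ∈ E(G2) ✓
  (4,6) → (φ(4),φ(6)) = (5,7) ∈ E(G2) ✓
  (5,6) → (φ(5),φ(6)) = (1,7) ∈ E(G2) ✓
All 11 edges of G1 map to edges of G2, and |E(G1)| = |E(G2)| = 11, so φ is a bijection on edges as well as vertices. Hence G1 ≅ G2.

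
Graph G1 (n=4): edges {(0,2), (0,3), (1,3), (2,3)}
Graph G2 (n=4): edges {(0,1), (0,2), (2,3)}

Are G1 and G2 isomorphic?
No, not isomorphic

The graphs are NOT isomorphic.

Degrees in G1: deg(0)=2, deg(1)=1, deg(2)=2, deg(3)=3.
Sorted degree sequence of G1: [3, 2, 2, 1].
Degrees in G2: deg(0)=2, deg(1)=1, deg(2)=2, deg(3)=1.
Sorted degree sequence of G2: [2, 2, 1, 1].
The (sorted) degree sequence is an isomorphism invariant, so since G1 and G2 have different degree sequences they cannot be isomorphic.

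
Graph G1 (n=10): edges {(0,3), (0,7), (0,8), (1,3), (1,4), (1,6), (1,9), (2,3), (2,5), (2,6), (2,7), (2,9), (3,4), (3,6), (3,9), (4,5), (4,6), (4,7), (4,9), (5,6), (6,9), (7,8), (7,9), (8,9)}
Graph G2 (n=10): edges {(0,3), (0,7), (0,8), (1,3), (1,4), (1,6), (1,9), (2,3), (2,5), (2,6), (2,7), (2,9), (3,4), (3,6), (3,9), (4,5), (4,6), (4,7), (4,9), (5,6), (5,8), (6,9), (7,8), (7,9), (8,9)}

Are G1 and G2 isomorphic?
No, not isomorphic

The graphs are NOT isomorphic.

Counting edges: G1 has 24 edge(s); G2 has 25 edge(s).
Edge count is an isomorphism invariant (a bijection on vertices induces a bijection on edges), so differing edge counts rule out isomorphism.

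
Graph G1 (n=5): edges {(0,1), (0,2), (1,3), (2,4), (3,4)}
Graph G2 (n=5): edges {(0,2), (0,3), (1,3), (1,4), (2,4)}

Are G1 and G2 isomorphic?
Yes, isomorphic

The graphs are isomorphic.
One valid mapping φ: V(G1) → V(G2): 0→1, 1→3, 2→4, 3→0, 4→2

Verify φ preserves adjacency — for each edge of G1, its image is an edge of G2:
  (0,1) → (φ(0),φ(1)) = (1,3) ∈ E(G2) ✓
  (0,2) → (φ(0),φ(2)) = (1,4) ∈ E(G2) ✓
  (1,3) → (φ(1),φ(3)) = (0,3) ∈ E(G2) ✓
  (2,4) → (φ(2),φ(4)) = (2,4) ∈ E(G2) ✓
  (3,4) → (φ(3),φ(4)) = (0,2) ∈ E(G2) ✓
All 5 edges of G1 map to edges of G2, and |E(G1)| = |E(G2)| = 5, so φ is a bijection on edges as well as vertices. Hence G1 ≅ G2.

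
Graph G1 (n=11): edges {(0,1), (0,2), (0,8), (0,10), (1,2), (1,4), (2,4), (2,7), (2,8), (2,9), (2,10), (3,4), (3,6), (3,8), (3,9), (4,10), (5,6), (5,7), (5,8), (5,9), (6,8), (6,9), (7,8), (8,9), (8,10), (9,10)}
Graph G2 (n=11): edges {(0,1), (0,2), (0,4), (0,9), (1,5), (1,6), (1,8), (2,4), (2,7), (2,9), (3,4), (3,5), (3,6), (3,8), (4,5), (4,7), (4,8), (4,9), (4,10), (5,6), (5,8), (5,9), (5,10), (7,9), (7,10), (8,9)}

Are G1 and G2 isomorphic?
Yes, isomorphic

The graphs are isomorphic.
One valid mapping φ: V(G1) → V(G2): 0→3, 1→6, 2→5, 3→0, 4→1, 5→7, 6→2, 7→10, 8→4, 9→9, 10→8

Verify φ preserves adjacency — for each edge of G1, its image is an edge of G2:
  (0,1) → (φ(0),φ(1)) = (3,6) ∈ E(G2) ✓
  (0,2) → (φ(0),φ(2)) = (3,5) ∈ E(G2) ✓
  (0,8) → (φ(0),φ(8)) = (3,4) ∈ E(G2) ✓
  (0,10) → (φ(0),φ(10)) = (3,8) ∈ E(G2) ✓
  (1,2) → (φ(1),φ(2)) = (5,6) ∈ E(G2) ✓
  (1,4) → (φ(1),φ(4)) = (1,6) ∈ E(G2) ✓
  (2,4) → (φ(2),φ(4)) = (1,5) ∈ E(G2) ✓
  (2,7) → (φ(2),φ(7)) = (5,10) ∈ E(G2) ✓
  (2,8) → (φ(2),φ(8)) = (4,5) ∈ E(G2) ✓
  (2,9) → (φ(2),φ(9)) = (5,9) ∈ E(G2) ✓
  (2,10) → (φ(2),φ(10)) = (5,8) ∈ E(G2) ✓
  (3,4) → (φ(3),φ(4)) = (0,1) ∈ E(G2) ✓
  (3,6) → (φ(3),φ(6)) = (0,2) ∈ E(G2) ✓
  (3,8) → (φ(3),φ(8)) = (0,4) ∈ E(G2) ✓
  (3,9) → (φ(3),φ(9)) = (0,9) ∈ E(G2) ✓
  (4,10) → (φ(4),φ(10)) = (1,8) ∈ E(G2) ✓
  (5,6) → (φ(5),φ(6)) = (2,7) ∈ E(G2) ✓
  (5,7) → (φ(5),φ(7)) = (7,10) ∈ E(G2) ✓
  (5,8) → (φ(5),φ(8)) = (4,7) ∈ E(G2) ✓
  (5,9) → (φ(5),φ(9)) = (7,9) ∈ E(G2) ✓
  (6,8) → (φ(6),φ(8)) = (2,4) ∈ E(G2) ✓
  (6,9) → (φ(6),φ(9)) = (2,9) ∈ E(G2) ✓
  (7,8) → (φ(7),φ(8)) = (4,10) ∈ E(G2) ✓
  (8,9) → (φ(8),φ(9)) = (4,9) ∈ E(G2) ✓
  (8,10) → (φ(8),φ(10)) = (4,8) ∈ E(G2) ✓
  (9,10) → (φ(9),φ(10)) = (8,9) ∈ E(G2) ✓
All 26 edges of G1 map to edges of G2, and |E(G1)| = |E(G2)| = 26, so φ is a bijection on edges as well as vertices. Hence G1 ≅ G2.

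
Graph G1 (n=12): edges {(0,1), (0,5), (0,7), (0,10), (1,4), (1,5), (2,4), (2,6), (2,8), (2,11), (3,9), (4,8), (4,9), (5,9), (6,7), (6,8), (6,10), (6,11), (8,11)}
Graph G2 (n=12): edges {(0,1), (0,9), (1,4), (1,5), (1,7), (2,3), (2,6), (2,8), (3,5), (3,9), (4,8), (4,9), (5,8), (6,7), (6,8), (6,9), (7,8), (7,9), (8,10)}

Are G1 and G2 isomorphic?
No, not isomorphic

The graphs are NOT isomorphic.

Connected components of G1: 1 component(s) with vertex sets [[0, 1, 2, 3, 4, 5, 6, 7, 8, 9, 10, 11]], sizes [12].
Connected components of G2: 2 component(s) with vertex sets [[11], [0, 1, 2, 3, 4, 5, 6, 7, 8, 9, 10]], sizes [1, 11].
The number of connected components (and the multiset of component sizes) is an isomorphism invariant — an isomorphism maps each component of G1 bijectively onto a component of G2. Since G1 has 1 component(s) and G2 has 2, they cannot be isomorphic.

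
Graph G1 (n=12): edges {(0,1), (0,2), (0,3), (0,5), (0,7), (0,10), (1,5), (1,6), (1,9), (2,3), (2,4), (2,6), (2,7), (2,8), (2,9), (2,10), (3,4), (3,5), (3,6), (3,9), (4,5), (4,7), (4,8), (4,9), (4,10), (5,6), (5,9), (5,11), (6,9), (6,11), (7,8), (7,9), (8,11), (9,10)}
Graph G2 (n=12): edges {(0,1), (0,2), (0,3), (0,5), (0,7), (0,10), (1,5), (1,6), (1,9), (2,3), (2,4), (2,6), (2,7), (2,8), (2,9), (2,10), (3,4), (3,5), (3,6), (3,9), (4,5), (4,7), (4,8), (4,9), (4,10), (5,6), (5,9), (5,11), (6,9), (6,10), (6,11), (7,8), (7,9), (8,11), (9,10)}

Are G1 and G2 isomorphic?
No, not isomorphic

The graphs are NOT isomorphic.

Counting edges: G1 has 34 edge(s); G2 has 35 edge(s).
Edge count is an isomorphism invariant (a bijection on vertices induces a bijection on edges), so differing edge counts rule out isomorphism.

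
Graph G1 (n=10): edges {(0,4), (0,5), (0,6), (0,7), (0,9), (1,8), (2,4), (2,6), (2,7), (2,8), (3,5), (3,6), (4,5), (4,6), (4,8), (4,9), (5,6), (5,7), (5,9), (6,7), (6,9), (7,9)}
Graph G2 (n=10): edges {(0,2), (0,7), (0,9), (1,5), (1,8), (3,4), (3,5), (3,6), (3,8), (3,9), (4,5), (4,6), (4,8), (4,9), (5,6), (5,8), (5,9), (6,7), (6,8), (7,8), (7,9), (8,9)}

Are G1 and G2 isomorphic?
Yes, isomorphic

The graphs are isomorphic.
One valid mapping φ: V(G1) → V(G2): 0→3, 1→2, 2→7, 3→1, 4→9, 5→5, 6→8, 7→6, 8→0, 9→4

Verify φ preserves adjacency — for each edge of G1, its image is an edge of G2:
  (0,4) → (φ(0),φ(4)) = (3,9) ∈ E(G2) ✓
  (0,5) → (φ(0),φ(5)) = (3,5) ∈ E(G2) ✓
  (0,6) → (φ(0),φ(6)) = (3,8) ∈ E(G2) ✓
  (0,7) → (φ(0),φ(7)) = (3,6) ∈ E(G2) ✓
  (0,9) → (φ(0),φ(9)) = (3,4) ∈ E(G2) ✓
  (1,8) → (φ(1),φ(8)) = (0,2) ∈ E(G2) ✓
  (2,4) → (φ(2),φ(4)) = (7,9) ∈ E(G2) ✓
  (2,6) → (φ(2),φ(6)) = (7,8) ∈ E(G2) ✓
  (2,7) → (φ(2),φ(7)) = (6,7) ∈ E(G2) ✓
  (2,8) → (φ(2),φ(8)) = (0,7) ∈ E(G2) ✓
  (3,5) → (φ(3),φ(5)) = (1,5) ∈ E(G2) ✓
  (3,6) → (φ(3),φ(6)) = (1,8) ∈ E(G2) ✓
  (4,5) → (φ(4),φ(5)) = (5,9) ∈ E(G2) ✓
  (4,6) → (φ(4),φ(6)) = (8,9) ∈ E(G2) ✓
  (4,8) → (φ(4),φ(8)) = (0,9) ∈ E(G2) ✓
  (4,9) → (φ(4),φ(9)) = (4,9) ∈ E(G2) ✓
  (5,6) → (φ(5),φ(6)) = (5,8) ∈ E(G2) ✓
  (5,7) → (φ(5),φ(7)) = (5,6) ∈ E(G2) ✓
  (5,9) → (φ(5),φ(9)) = (4,5) ∈ E(G2) ✓
  (6,7) → (φ(6),φ(7)) = (6,8) ∈ E(G2) ✓
  (6,9) → (φ(6),φ(9)) = (4,8) ∈ E(G2) ✓
  (7,9) → (φ(7),φ(9)) = (4,6) ∈ E(G2) ✓
All 22 edges of G1 map to edges of G2, and |E(G1)| = |E(G2)| = 22, so φ is a bijection on edges as well as vertices. Hence G1 ≅ G2.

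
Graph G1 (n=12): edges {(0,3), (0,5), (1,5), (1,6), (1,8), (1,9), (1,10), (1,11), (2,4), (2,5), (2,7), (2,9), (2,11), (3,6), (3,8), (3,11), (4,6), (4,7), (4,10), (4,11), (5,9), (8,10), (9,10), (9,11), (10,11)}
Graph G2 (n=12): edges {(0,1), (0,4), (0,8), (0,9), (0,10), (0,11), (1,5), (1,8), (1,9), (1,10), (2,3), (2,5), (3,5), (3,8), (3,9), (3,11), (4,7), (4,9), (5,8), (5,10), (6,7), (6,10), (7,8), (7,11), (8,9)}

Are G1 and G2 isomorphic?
Yes, isomorphic

The graphs are isomorphic.
One valid mapping φ: V(G1) → V(G2): 0→6, 1→0, 2→5, 3→7, 4→3, 5→10, 6→11, 7→2, 8→4, 9→1, 10→9, 11→8

Verify φ preserves adjacency — for each edge of G1, its image is an edge of G2:
  (0,3) → (φ(0),φ(3)) = (6,7) ∈ E(G2) ✓
  (0,5) → (φ(0),φ(5)) = (6,10) ∈ E(G2) ✓
  (1,5) → (φ(1),φ(5)) = (0,10) ∈ E(G2) ✓
  (1,6) → (φ(1),φ(6)) = (0,11) ∈ E(G2) ✓
  (1,8) → (φ(1),φ(8)) = (0,4) ∈ E(G2) ✓
  (1,9) → (φ(1),φ(9)) = (0,1) ∈ E(G2) ✓
  (1,10) → (φ(1),φ(10)) = (0,9) ∈ E(G2) ✓
  (1,11) → (φ(1),φ(11)) = (0,8) ∈ E(G2) ✓
  (2,4) → (φ(2),φ(4)) = (3,5) ∈ E(G2) ✓
  (2,5) → (φ(2),φ(5)) = (5,10) ∈ E(G2) ✓
  (2,7) → (φ(2),φ(7)) = (2,5) ∈ E(G2) ✓
  (2,9) → (φ(2),φ(9)) = (1,5) ∈ E(G2) ✓
  (2,11) → (φ(2),φ(11)) = (5,8) ∈ E(G2) ✓
  (3,6) → (φ(3),φ(6)) = (7,11) ∈ E(G2) ✓
  (3,8) → (φ(3),φ(8)) = (4,7) ∈ E(G2) ✓
  (3,11) → (φ(3),φ(11)) = (7,8) ∈ E(G2) ✓
  (4,6) → (φ(4),φ(6)) = (3,11) ∈ E(G2) ✓
  (4,7) → (φ(4),φ(7)) = (2,3) ∈ E(G2) ✓
  (4,10) → (φ(4),φ(10)) = (3,9) ∈ E(G2) ✓
  (4,11) → (φ(4),φ(11)) = (3,8) ∈ E(G2) ✓
  (5,9) → (φ(5),φ(9)) = (1,10) ∈ E(G2) ✓
  (8,10) → (φ(8),φ(10)) = (4,9) ∈ E(G2) ✓
  (9,10) → (φ(9),φ(10)) = (1,9) ∈ E(G2) ✓
  (9,11) → (φ(9),φ(11)) = (1,8) ∈ E(G2) ✓
  (10,11) → (φ(10),φ(11)) = (8,9) ∈ E(G2) ✓
All 25 edges of G1 map to edges of G2, and |E(G1)| = |E(G2)| = 25, so φ is a bijection on edges as well as vertices. Hence G1 ≅ G2.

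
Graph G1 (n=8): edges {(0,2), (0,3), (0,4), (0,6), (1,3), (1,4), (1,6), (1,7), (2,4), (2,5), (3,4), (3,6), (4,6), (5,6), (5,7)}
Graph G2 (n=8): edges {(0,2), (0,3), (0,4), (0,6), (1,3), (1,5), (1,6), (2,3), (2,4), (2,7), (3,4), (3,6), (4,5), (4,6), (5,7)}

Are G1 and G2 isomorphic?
Yes, isomorphic

The graphs are isomorphic.
One valid mapping φ: V(G1) → V(G2): 0→6, 1→2, 2→1, 3→0, 4→3, 5→5, 6→4, 7→7

Verify φ preserves adjacency — for each edge of G1, its image is an edge of G2:
  (0,2) → (φ(0),φ(2)) = (1,6) ∈ E(G2) ✓
  (0,3) → (φ(0),φ(3)) = (0,6) ∈ E(G2) ✓
  (0,4) → (φ(0),φ(4)) = (3,6) ∈ E(G2) ✓
  (0,6) → (φ(0),φ(6)) = (4,6) ∈ E(G2) ✓
  (1,3) → (φ(1),φ(3)) = (0,2) ∈ E(G2) ✓
  (1,4) → (φ(1),φ(4)) = (2,3) ∈ E(G2) ✓
  (1,6) → (φ(1),φ(6)) = (2,4) ∈ E(G2) ✓
  (1,7) → (φ(1),φ(7)) = (2,7) ∈ E(G2) ✓
  (2,4) → (φ(2),φ(4)) = (1,3) ∈ E(G2) ✓
  (2,5) → (φ(2),φ(5)) = (1,5) ∈ E(G2) ✓
  (3,4) → (φ(3),φ(4)) = (0,3) ∈ E(G2) ✓
  (3,6) → (φ(3),φ(6)) = (0,4) ∈ E(G2) ✓
  (4,6) → (φ(4),φ(6)) = (3,4) ∈ E(G2) ✓
  (5,6) → (φ(5),φ(6)) = (4,5) ∈ E(G2) ✓
  (5,7) → (φ(5),φ(7)) = (5,7) ∈ E(G2) ✓
All 15 edges of G1 map to edges of G2, and |E(G1)| = |E(G2)| = 15, so φ is a bijection on edges as well as vertices. Hence G1 ≅ G2.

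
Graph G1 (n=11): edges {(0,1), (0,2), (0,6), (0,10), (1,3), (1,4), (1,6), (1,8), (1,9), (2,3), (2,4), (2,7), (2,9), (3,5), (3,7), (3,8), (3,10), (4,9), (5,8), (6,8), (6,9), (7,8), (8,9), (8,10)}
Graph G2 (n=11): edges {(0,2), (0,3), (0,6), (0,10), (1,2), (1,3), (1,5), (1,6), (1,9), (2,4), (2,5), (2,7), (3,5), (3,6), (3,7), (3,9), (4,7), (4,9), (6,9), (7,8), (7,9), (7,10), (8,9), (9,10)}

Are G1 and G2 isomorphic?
Yes, isomorphic

The graphs are isomorphic.
One valid mapping φ: V(G1) → V(G2): 0→0, 1→3, 2→2, 3→7, 4→5, 5→8, 6→6, 7→4, 8→9, 9→1, 10→10

Verify φ preserves adjacency — for each edge of G1, its image is an edge of G2:
  (0,1) → (φ(0),φ(1)) = (0,3) ∈ E(G2) ✓
  (0,2) → (φ(0),φ(2)) = (0,2) ∈ E(G2) ✓
  (0,6) → (φ(0),φ(6)) = (0,6) ∈ E(G2) ✓
  (0,10) → (φ(0),φ(10)) = (0,10) ∈ E(G2) ✓
  (1,3) → (φ(1),φ(3)) = (3,7) ∈ E(G2) ✓
  (1,4) → (φ(1),φ(4)) = (3,5) ∈ E(G2) ✓
  (1,6) → (φ(1),φ(6)) = (3,6) ∈ E(G2) ✓
  (1,8) → (φ(1),φ(8)) = (3,9) ∈ E(G2) ✓
  (1,9) → (φ(1),φ(9)) = (1,3) ∈ E(G2) ✓
  (2,3) → (φ(2),φ(3)) = (2,7) ∈ E(G2) ✓
  (2,4) → (φ(2),φ(4)) = (2,5) ∈ E(G2) ✓
  (2,7) → (φ(2),φ(7)) = (2,4) ∈ E(G2) ✓
  (2,9) → (φ(2),φ(9)) = (1,2) ∈ E(G2) ✓
  (3,5) → (φ(3),φ(5)) = (7,8) ∈ E(G2) ✓
  (3,7) → (φ(3),φ(7)) = (4,7) ∈ E(G2) ✓
  (3,8) → (φ(3),φ(8)) = (7,9) ∈ E(G2) ✓
  (3,10) → (φ(3),φ(10)) = (7,10) ∈ E(G2) ✓
  (4,9) → (φ(4),φ(9)) = (1,5) ∈ E(G2) ✓
  (5,8) → (φ(5),φ(8)) = (8,9) ∈ E(G2) ✓
  (6,8) → (φ(6),φ(8)) = (6,9) ∈ E(G2) ✓
  (6,9) → (φ(6),φ(9)) = (1,6) ∈ E(G2) ✓
  (7,8) → (φ(7),φ(8)) = (4,9) ∈ E(G2) ✓
  (8,9) → (φ(8),φ(9)) = (1,9) ∈ E(G2) ✓
  (8,10) → (φ(8),φ(10)) = (9,10) ∈ E(G2) ✓
All 24 edges of G1 map to edges of G2, and |E(G1)| = |E(G2)| = 24, so φ is a bijection on edges as well as vertices. Hence G1 ≅ G2.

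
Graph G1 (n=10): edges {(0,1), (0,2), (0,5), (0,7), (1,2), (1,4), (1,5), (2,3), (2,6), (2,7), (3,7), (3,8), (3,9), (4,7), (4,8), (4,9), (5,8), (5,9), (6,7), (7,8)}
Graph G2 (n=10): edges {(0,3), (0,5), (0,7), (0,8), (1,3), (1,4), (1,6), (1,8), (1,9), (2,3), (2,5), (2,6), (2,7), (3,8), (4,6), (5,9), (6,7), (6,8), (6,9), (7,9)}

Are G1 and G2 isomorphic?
Yes, isomorphic

The graphs are isomorphic.
One valid mapping φ: V(G1) → V(G2): 0→8, 1→3, 2→1, 3→9, 4→2, 5→0, 6→4, 7→6, 8→7, 9→5

Verify φ preserves adjacency — for each edge of G1, its image is an edge of G2:
  (0,1) → (φ(0),φ(1)) = (3,8) ∈ E(G2) ✓
  (0,2) → (φ(0),φ(2)) = (1,8) ∈ E(G2) ✓
  (0,5) → (φ(0),φ(5)) = (0,8) ∈ E(G2) ✓
  (0,7) → (φ(0),φ(7)) = (6,8) ∈ E(G2) ✓
  (1,2) → (φ(1),φ(2)) = (1,3) ∈ E(G2) ✓
  (1,4) → (φ(1),φ(4)) = (2,3) ∈ E(G2) ✓
  (1,5) → (φ(1),φ(5)) = (0,3) ∈ E(G2) ✓
  (2,3) → (φ(2),φ(3)) = (1,9) ∈ E(G2) ✓
  (2,6) → (φ(2),φ(6)) = (1,4) ∈ E(G2) ✓
  (2,7) → (φ(2),φ(7)) = (1,6) ∈ E(G2) ✓
  (3,7) → (φ(3),φ(7)) = (6,9) ∈ E(G2) ✓
  (3,8) → (φ(3),φ(8)) = (7,9) ∈ E(G2) ✓
  (3,9) → (φ(3),φ(9)) = (5,9) ∈ E(G2) ✓
  (4,7) → (φ(4),φ(7)) = (2,6) ∈ E(G2) ✓
  (4,8) → (φ(4),φ(8)) = (2,7) ∈ E(G2) ✓
  (4,9) → (φ(4),φ(9)) = (2,5) ∈ E(G2) ✓
  (5,8) → (φ(5),φ(8)) = (0,7) ∈ E(G2) ✓
  (5,9) → (φ(5),φ(9)) = (0,5) ∈ E(G2) ✓
  (6,7) → (φ(6),φ(7)) = (4,6) ∈ E(G2) ✓
  (7,8) → (φ(7),φ(8)) = (6,7) ∈ E(G2) ✓
All 20 edges of G1 map to edges of G2, and |E(G1)| = |E(G2)| = 20, so φ is a bijection on edges as well as vertices. Hence G1 ≅ G2.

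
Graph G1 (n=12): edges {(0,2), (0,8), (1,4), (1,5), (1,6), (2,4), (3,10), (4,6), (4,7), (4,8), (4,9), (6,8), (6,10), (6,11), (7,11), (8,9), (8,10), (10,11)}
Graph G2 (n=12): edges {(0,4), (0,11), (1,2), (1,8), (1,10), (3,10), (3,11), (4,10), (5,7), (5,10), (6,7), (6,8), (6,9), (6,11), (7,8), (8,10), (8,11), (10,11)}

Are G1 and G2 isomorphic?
Yes, isomorphic

The graphs are isomorphic.
One valid mapping φ: V(G1) → V(G2): 0→0, 1→1, 2→4, 3→9, 4→10, 5→2, 6→8, 7→5, 8→11, 9→3, 10→6, 11→7

Verify φ preserves adjacency — for each edge of G1, its image is an edge of G2:
  (0,2) → (φ(0),φ(2)) = (0,4) ∈ E(G2) ✓
  (0,8) → (φ(0),φ(8)) = (0,11) ∈ E(G2) ✓
  (1,4) → (φ(1),φ(4)) = (1,10) ∈ E(G2) ✓
  (1,5) → (φ(1),φ(5)) = (1,2) ∈ E(G2) ✓
  (1,6) → (φ(1),φ(6)) = (1,8) ∈ E(G2) ✓
  (2,4) → (φ(2),φ(4)) = (4,10) ∈ E(G2) ✓
  (3,10) → (φ(3),φ(10)) = (6,9) ∈ E(G2) ✓
  (4,6) → (φ(4),φ(6)) = (8,10) ∈ E(G2) ✓
  (4,7) → (φ(4),φ(7)) = (5,10) ∈ E(G2) ✓
  (4,8) → (φ(4),φ(8)) = (10,11) ∈ E(G2) ✓
  (4,9) → (φ(4),φ(9)) = (3,10) ∈ E(G2) ✓
  (6,8) → (φ(6),φ(8)) = (8,11) ∈ E(G2) ✓
  (6,10) → (φ(6),φ(10)) = (6,8) ∈ E(G2) ✓
  (6,11) → (φ(6),φ(11)) = (7,8) ∈ E(G2) ✓
  (7,11) → (φ(7),φ(11)) = (5,7) ∈ E(G2) ✓
  (8,9) → (φ(8),φ(9)) = (3,11) ∈ E(G2) ✓
  (8,10) → (φ(8),φ(10)) = (6,11) ∈ E(G2) ✓
  (10,11) → (φ(10),φ(11)) = (6,7) ∈ E(G2) ✓
All 18 edges of G1 map to edges of G2, and |E(G1)| = |E(G2)| = 18, so φ is a bijection on edges as well as vertices. Hence G1 ≅ G2.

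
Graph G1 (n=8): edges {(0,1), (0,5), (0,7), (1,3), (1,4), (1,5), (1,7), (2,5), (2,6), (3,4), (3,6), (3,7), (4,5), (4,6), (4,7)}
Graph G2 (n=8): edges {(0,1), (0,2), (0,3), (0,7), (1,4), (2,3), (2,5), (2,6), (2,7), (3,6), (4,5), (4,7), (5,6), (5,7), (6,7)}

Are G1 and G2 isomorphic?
Yes, isomorphic

The graphs are isomorphic.
One valid mapping φ: V(G1) → V(G2): 0→3, 1→2, 2→1, 3→5, 4→7, 5→0, 6→4, 7→6

Verify φ preserves adjacency — for each edge of G1, its image is an edge of G2:
  (0,1) → (φ(0),φ(1)) = (2,3) ∈ E(G2) ✓
  (0,5) → (φ(0),φ(5)) = (0,3) ∈ E(G2) ✓
  (0,7) → (φ(0),φ(7)) = (3,6) ∈ E(G2) ✓
  (1,3) → (φ(1),φ(3)) = (2,5) ∈ E(G2) ✓
  (1,4) → (φ(1),φ(4)) = (2,7) ∈ E(G2) ✓
  (1,5) → (φ(1),φ(5)) = (0,2) ∈ E(G2) ✓
  (1,7) → (φ(1),φ(7)) = (2,6) ∈ E(G2) ✓
  (2,5) → (φ(2),φ(5)) = (0,1) ∈ E(G2) ✓
  (2,6) → (φ(2),φ(6)) = (1,4) ∈ E(G2) ✓
  (3,4) → (φ(3),φ(4)) = (5,7) ∈ E(G2) ✓
  (3,6) → (φ(3),φ(6)) = (4,5) ∈ E(G2) ✓
  (3,7) → (φ(3),φ(7)) = (5,6) ∈ E(G2) ✓
  (4,5) → (φ(4),φ(5)) = (0,7) ∈ E(G2) ✓
  (4,6) → (φ(4),φ(6)) = (4,7) ∈ E(G2) ✓
  (4,7) → (φ(4),φ(7)) = (6,7) ∈ E(G2) ✓
All 15 edges of G1 map to edges of G2, and |E(G1)| = |E(G2)| = 15, so φ is a bijection on edges as well as vertices. Hence G1 ≅ G2.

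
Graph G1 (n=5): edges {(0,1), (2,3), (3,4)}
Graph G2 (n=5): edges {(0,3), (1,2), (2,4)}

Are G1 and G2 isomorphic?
Yes, isomorphic

The graphs are isomorphic.
One valid mapping φ: V(G1) → V(G2): 0→0, 1→3, 2→4, 3→2, 4→1

Verify φ preserves adjacency — for each edge of G1, its image is an edge of G2:
  (0,1) → (φ(0),φ(1)) = (0,3) ∈ E(G2) ✓
  (2,3) → (φ(2),φ(3)) = (2,4) ∈ E(G2) ✓
  (3,4) → (φ(3),φ(4)) = (1,2) ∈ E(G2) ✓
All 3 edges of G1 map to edges of G2, and |E(G1)| = |E(G2)| = 3, so φ is a bijection on edges as well as vertices. Hence G1 ≅ G2.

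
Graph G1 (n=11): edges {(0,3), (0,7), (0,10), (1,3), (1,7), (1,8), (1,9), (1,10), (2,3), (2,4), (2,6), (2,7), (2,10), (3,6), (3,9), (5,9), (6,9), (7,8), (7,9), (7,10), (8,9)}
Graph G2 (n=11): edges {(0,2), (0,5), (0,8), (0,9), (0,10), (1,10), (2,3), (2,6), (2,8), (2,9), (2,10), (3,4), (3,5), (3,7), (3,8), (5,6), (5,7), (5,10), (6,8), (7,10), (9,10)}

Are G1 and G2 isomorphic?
Yes, isomorphic

The graphs are isomorphic.
One valid mapping φ: V(G1) → V(G2): 0→6, 1→0, 2→3, 3→5, 4→4, 5→1, 6→7, 7→2, 8→9, 9→10, 10→8

Verify φ preserves adjacency — for each edge of G1, its image is an edge of G2:
  (0,3) → (φ(0),φ(3)) = (5,6) ∈ E(G2) ✓
  (0,7) → (φ(0),φ(7)) = (2,6) ∈ E(G2) ✓
  (0,10) → (φ(0),φ(10)) = (6,8) ∈ E(G2) ✓
  (1,3) → (φ(1),φ(3)) = (0,5) ∈ E(G2) ✓
  (1,7) → (φ(1),φ(7)) = (0,2) ∈ E(G2) ✓
  (1,8) → (φ(1),φ(8)) = (0,9) ∈ E(G2) ✓
  (1,9) → (φ(1),φ(9)) = (0,10) ∈ E(G2) ✓
  (1,10) → (φ(1),φ(10)) = (0,8) ∈ E(G2) ✓
  (2,3) → (φ(2),φ(3)) = (3,5) ∈ E(G2) ✓
  (2,4) → (φ(2),φ(4)) = (3,4) ∈ E(G2) ✓
  (2,6) → (φ(2),φ(6)) = (3,7) ∈ E(G2) ✓
  (2,7) → (φ(2),φ(7)) = (2,3) ∈ E(G2) ✓
  (2,10) → (φ(2),φ(10)) = (3,8) ∈ E(G2) ✓
  (3,6) → (φ(3),φ(6)) = (5,7) ∈ E(G2) ✓
  (3,9) → (φ(3),φ(9)) = (5,10) ∈ E(G2) ✓
  (5,9) → (φ(5),φ(9)) = (1,10) ∈ E(G2) ✓
  (6,9) → (φ(6),φ(9)) = (7,10) ∈ E(G2) ✓
  (7,8) → (φ(7),φ(8)) = (2,9) ∈ E(G2) ✓
  (7,9) → (φ(7),φ(9)) = (2,10) ∈ E(G2) ✓
  (7,10) → (φ(7),φ(10)) = (2,8) ∈ E(G2) ✓
  (8,9) → (φ(8),φ(9)) = (9,10) ∈ E(G2) ✓
All 21 edges of G1 map to edges of G2, and |E(G1)| = |E(G2)| = 21, so φ is a bijection on edges as well as vertices. Hence G1 ≅ G2.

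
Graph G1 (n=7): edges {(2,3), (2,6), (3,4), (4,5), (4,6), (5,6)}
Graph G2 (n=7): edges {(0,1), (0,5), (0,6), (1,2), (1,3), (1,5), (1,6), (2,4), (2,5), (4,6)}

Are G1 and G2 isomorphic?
No, not isomorphic

The graphs are NOT isomorphic.

Degrees in G1: deg(0)=0, deg(1)=0, deg(2)=2, deg(3)=2, deg(4)=3, deg(5)=2, deg(6)=3.
Sorted degree sequence of G1: [3, 3, 2, 2, 2, 0, 0].
Degrees in G2: deg(0)=3, deg(1)=5, deg(2)=3, deg(3)=1, deg(4)=2, deg(5)=3, deg(6)=3.
Sorted degree sequence of G2: [5, 3, 3, 3, 3, 2, 1].
The (sorted) degree sequence is an isomorphism invariant, so since G1 and G2 have different degree sequences they cannot be isomorphic.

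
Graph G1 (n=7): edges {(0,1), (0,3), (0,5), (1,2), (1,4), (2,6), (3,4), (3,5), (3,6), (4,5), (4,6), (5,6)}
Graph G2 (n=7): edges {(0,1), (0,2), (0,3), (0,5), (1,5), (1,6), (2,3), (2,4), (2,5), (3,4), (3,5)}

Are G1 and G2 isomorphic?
No, not isomorphic

The graphs are NOT isomorphic.

Degrees in G1: deg(0)=3, deg(1)=3, deg(2)=2, deg(3)=4, deg(4)=4, deg(5)=4, deg(6)=4.
Sorted degree sequence of G1: [4, 4, 4, 4, 3, 3, 2].
Degrees in G2: deg(0)=4, deg(1)=3, deg(2)=4, deg(3)=4, deg(4)=2, deg(5)=4, deg(6)=1.
Sorted degree sequence of G2: [4, 4, 4, 4, 3, 2, 1].
The (sorted) degree sequence is an isomorphism invariant, so since G1 and G2 have different degree sequences they cannot be isomorphic.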